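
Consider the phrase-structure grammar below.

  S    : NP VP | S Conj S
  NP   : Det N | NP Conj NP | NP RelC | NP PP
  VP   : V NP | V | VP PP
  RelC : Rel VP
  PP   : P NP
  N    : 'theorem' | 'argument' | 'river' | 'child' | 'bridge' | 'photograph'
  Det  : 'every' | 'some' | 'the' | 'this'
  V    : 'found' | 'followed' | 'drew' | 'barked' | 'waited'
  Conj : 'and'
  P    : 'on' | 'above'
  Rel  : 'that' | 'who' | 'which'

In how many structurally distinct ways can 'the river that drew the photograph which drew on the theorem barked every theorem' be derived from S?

Two of the 6 distinct bracketings:
[S [NP [NP [Det the] [N river]] [RelC [Rel that] [VP [V drew] [NP [NP [Det the] [N photograph]] [RelC [Rel which] [VP [VP [V drew]] [PP [P on] [NP [Det the] [N theorem]]]]]]]]] [VP [V barked] [NP [Det every] [N theorem]]]]
[S [NP [NP [Det the] [N river]] [RelC [Rel that] [VP [V drew] [NP [NP [NP [Det the] [N photograph]] [RelC [Rel which] [VP [V drew]]]] [PP [P on] [NP [Det the] [N theorem]]]]]]] [VP [V barked] [NP [Det every] [N theorem]]]]
The difference turns on whether NP → NP PP is used at the relevant span, versus an alternative expansion of NP.

6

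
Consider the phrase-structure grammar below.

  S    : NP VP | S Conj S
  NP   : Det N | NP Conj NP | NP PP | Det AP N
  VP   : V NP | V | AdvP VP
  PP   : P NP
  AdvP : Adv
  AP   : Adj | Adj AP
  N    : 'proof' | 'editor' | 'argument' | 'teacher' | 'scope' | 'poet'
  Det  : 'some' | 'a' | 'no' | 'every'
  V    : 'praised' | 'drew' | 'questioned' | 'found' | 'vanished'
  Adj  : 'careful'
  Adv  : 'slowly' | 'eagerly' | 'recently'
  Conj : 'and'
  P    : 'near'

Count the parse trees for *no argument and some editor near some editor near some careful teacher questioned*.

5

Two of the 5 distinct bracketings:
[S [NP [NP [Det no] [N argument]] [Conj and] [NP [NP [Det some] [N editor]] [PP [P near] [NP [NP [Det some] [N editor]] [PP [P near] [NP [Det some] [AP [Adj careful]] [N teacher]]]]]]] [VP [V questioned]]]
[S [NP [NP [Det no] [N argument]] [Conj and] [NP [NP [NP [Det some] [N editor]] [PP [P near] [NP [Det some] [N editor]]]] [PP [P near] [NP [Det some] [AP [Adj careful]] [N teacher]]]]] [VP [V questioned]]]
The trees differ in how a recursive rule is bracketed over the same span.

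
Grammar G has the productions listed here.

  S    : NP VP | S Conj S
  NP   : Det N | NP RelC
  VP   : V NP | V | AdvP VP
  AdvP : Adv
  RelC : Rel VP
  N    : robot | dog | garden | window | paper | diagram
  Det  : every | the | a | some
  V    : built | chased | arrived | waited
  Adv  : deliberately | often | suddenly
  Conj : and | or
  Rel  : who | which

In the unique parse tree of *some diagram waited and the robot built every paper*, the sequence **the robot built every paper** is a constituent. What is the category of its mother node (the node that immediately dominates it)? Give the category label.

S

S
  S
    NP
      Det: some
      N: diagram
    VP
      V: waited
  Conj: and
  S
    NP
      Det: the
      N: robot
    VP
      V: built
      NP
        Det: every
        N: paper
The span 'the robot built every paper' is the S node built by S → NP VP.
Its mother is the S built by S → S Conj S.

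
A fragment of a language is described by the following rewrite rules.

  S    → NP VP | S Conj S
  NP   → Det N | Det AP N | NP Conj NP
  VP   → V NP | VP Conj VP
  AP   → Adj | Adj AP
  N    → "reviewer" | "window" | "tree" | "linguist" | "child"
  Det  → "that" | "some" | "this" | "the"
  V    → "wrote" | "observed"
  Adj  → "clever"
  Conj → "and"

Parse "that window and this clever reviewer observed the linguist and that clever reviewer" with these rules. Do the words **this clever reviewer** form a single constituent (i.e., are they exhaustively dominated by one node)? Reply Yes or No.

Yes

[S [NP [NP [Det that] [N window]] [Conj and] [NP [Det this] [AP [Adj clever]] [N reviewer]]] [VP [V observed] [NP [NP [Det the] [N linguist]] [Conj and] [NP [Det that] [AP [Adj clever]] [N reviewer]]]]]
The words 'this clever reviewer' are exhaustively dominated by a single NP node (built by NP → Det AP N), so they form a constituent.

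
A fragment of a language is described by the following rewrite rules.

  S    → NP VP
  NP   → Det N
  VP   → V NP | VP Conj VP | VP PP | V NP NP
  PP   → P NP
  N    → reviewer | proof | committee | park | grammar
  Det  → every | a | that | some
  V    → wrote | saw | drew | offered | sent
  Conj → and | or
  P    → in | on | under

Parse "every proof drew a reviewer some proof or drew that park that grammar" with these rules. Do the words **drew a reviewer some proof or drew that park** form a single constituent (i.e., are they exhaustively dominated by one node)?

[S [NP [Det every] [N proof]] [VP [VP [V drew] [NP [Det a] [N reviewer]] [NP [Det some] [N proof]]] [Conj or] [VP [V drew] [NP [Det that] [N park]] [NP [Det that] [N grammar]]]]]
The smallest constituent containing 'drew a reviewer some proof or drew that park' is the VP spanning 'drew a reviewer some proof or drew that park that grammar'; no single node in the tree dominates exactly the given words.

No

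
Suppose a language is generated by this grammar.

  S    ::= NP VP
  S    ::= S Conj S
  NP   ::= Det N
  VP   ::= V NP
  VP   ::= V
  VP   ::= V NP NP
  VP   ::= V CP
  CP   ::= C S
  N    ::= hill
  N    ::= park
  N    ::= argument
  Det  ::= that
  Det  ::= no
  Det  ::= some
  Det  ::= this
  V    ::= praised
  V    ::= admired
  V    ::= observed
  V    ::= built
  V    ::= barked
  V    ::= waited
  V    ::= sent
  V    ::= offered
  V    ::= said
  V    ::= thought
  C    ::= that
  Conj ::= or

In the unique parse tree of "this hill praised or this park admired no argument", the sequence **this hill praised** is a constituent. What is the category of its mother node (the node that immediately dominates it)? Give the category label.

S

[S [S [NP [Det this] [N hill]] [VP [V praised]]] [Conj or] [S [NP [Det this] [N park]] [VP [V admired] [NP [Det no] [N argument]]]]]
The span 'this hill praised' is the S node built by S → NP VP.
Its mother is the S built by S → S Conj S.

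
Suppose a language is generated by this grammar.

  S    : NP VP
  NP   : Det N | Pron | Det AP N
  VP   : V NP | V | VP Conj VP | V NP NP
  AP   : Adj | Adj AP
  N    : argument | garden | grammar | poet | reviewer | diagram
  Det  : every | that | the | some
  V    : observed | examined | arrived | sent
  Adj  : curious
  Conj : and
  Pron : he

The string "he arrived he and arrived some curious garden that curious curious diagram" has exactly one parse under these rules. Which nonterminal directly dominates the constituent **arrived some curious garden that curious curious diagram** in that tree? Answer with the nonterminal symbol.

S
  NP
    Pron: he
  VP
    VP
      V: arrived
      NP
        Pron: he
    Conj: and
    VP
      V: arrived
      NP
        Det: some
        AP
          Adj: curious
        N: garden
      NP
        Det: that
        AP
          Adj: curious
          AP
            Adj: curious
        N: diagram
The span 'arrived some curious garden that curious curious diagram' is the VP node built by VP → V NP NP.
Its mother is the VP built by VP → VP Conj VP.

VP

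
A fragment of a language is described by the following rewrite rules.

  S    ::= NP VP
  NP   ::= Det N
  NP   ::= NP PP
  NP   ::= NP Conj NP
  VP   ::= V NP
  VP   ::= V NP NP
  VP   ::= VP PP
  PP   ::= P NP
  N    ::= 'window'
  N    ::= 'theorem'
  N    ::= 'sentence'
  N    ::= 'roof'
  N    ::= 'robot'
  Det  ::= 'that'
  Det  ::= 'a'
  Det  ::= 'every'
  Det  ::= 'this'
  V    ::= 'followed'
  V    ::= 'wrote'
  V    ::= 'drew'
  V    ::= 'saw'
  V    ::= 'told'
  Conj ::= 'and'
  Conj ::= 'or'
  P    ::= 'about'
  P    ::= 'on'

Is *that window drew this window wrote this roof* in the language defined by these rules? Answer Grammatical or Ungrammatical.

For S → NP VP, the only prefix that parses as NP is 'that window', but the remainder 'drew this window wrote this roof' is not a VP under these rules.

Ungrammatical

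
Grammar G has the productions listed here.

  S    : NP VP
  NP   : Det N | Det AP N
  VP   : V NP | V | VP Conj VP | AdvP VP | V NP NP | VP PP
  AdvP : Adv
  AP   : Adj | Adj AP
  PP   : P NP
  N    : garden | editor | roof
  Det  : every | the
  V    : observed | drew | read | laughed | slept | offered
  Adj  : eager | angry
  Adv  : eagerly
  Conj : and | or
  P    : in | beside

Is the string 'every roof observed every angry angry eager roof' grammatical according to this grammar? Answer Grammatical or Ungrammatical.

S
  NP
    Det: every
    N: roof
  VP
    V: observed
    NP
      Det: every
      AP
        Adj: angry
        AP
          Adj: angry
          AP
            Adj: eager
      N: roof
Each bracket corresponds to one application of a listed rule, so the string is derivable from S.

Grammatical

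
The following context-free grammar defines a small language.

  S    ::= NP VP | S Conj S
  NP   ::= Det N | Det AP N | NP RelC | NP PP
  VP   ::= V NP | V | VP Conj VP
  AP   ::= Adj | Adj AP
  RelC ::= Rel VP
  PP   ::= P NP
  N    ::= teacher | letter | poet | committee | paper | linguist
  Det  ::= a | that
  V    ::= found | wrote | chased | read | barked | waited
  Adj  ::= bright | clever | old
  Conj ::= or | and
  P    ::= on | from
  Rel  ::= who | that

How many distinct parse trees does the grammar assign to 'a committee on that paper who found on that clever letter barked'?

Two of the 3 distinct bracketings:
[S [NP [NP [Det a] [N committee]] [PP [P on] [NP [NP [NP [Det that] [N paper]] [RelC [Rel who] [VP [V found]]]] [PP [P on] [NP [Det that] [AP [Adj clever]] [N letter]]]]]] [VP [V barked]]]
[S [NP [NP [NP [NP [Det a] [N committee]] [PP [P on] [NP [Det that] [N paper]]]] [RelC [Rel who] [VP [V found]]]] [PP [P on] [NP [Det that] [AP [Adj clever]] [N letter]]]] [VP [V barked]]]
The trees differ in how a recursive rule is bracketed over the same span.

3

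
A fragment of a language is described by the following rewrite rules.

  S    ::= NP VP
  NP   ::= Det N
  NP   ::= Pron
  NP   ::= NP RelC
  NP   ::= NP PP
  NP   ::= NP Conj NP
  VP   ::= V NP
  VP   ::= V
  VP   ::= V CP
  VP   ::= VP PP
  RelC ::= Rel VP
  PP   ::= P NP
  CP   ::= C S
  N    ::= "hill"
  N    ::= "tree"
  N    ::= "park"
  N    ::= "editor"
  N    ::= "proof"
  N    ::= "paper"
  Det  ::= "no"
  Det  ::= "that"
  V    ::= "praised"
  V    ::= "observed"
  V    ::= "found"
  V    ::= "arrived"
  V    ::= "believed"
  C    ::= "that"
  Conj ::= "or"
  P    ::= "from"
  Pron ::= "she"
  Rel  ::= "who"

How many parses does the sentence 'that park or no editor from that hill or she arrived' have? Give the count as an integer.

5

Two of the 5 distinct bracketings:
[S [NP [NP [NP [Det that] [N park]] [Conj or] [NP [Det no] [N editor]]] [PP [P from] [NP [NP [Det that] [N hill]] [Conj or] [NP [Pron she]]]]] [VP [V arrived]]]
[S [NP [NP [Det that] [N park]] [Conj or] [NP [NP [Det no] [N editor]] [PP [P from] [NP [NP [Det that] [N hill]] [Conj or] [NP [Pron she]]]]]] [VP [V arrived]]]
The trees differ in how a recursive rule is bracketed over the same span.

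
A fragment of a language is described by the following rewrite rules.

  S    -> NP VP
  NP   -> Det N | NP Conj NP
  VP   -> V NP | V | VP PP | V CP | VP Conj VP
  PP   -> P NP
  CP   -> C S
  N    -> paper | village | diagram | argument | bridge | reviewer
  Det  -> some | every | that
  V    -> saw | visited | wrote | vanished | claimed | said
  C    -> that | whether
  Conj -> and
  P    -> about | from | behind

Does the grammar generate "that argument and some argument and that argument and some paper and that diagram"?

For S → NP VP, every NP-prefix leaves a non-VP remainder: after 'that argument' the remainder is not a VP; after 'that argument and some argument' the remainder is not a VP; after 'that argument and some argument and that argument' the remainder is not a VP (and 1 more).

Ungrammatical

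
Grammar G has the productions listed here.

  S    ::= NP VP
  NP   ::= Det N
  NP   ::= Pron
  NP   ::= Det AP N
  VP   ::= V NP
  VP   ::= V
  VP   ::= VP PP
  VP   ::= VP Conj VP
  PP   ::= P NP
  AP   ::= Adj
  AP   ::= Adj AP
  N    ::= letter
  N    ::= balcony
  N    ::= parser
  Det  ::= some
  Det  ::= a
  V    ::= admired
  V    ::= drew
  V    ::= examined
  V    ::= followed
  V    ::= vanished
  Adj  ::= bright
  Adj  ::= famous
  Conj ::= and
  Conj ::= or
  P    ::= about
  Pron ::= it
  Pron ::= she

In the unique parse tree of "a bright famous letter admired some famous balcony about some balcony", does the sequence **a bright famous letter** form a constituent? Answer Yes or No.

Yes

[S [NP [Det a] [AP [Adj bright] [AP [Adj famous]]] [N letter]] [VP [VP [V admired] [NP [Det some] [AP [Adj famous]] [N balcony]]] [PP [P about] [NP [Det some] [N balcony]]]]]
The words 'a bright famous letter' are exhaustively dominated by a single NP node (built by NP → Det AP N), so they form a constituent.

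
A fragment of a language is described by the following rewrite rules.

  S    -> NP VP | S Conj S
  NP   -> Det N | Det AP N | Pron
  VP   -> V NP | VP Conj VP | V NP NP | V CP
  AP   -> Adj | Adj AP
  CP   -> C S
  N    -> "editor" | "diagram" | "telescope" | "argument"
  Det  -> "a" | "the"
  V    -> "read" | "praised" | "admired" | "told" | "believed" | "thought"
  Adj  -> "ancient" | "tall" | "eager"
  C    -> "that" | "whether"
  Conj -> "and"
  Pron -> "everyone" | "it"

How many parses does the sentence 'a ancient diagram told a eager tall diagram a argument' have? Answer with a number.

[S [NP [Det a] [AP [Adj ancient]] [N diagram]] [VP [V told] [NP [Det a] [AP [Adj eager] [AP [Adj tall]]] [N diagram]] [NP [Det a] [N argument]]]]
No rule offers an alternative attachment or grouping for any span, so this is the only derivation.

1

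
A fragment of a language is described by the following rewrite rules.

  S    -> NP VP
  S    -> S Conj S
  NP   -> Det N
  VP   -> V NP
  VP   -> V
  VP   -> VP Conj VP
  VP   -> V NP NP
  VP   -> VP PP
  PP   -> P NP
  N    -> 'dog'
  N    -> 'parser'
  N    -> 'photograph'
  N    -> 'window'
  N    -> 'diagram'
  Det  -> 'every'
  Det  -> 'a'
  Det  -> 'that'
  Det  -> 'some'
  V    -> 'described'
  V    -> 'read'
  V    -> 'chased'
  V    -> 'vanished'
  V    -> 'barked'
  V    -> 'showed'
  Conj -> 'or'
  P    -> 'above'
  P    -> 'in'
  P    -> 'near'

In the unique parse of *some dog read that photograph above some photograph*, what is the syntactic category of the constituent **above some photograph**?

PP

S
  NP
    Det: some
    N: dog
  VP
    VP
      V: read
      NP
        Det: that
        N: photograph
    PP
      P: above
      NP
        Det: some
        N: photograph
The span 'above some photograph' is the PP node built by PP → P NP.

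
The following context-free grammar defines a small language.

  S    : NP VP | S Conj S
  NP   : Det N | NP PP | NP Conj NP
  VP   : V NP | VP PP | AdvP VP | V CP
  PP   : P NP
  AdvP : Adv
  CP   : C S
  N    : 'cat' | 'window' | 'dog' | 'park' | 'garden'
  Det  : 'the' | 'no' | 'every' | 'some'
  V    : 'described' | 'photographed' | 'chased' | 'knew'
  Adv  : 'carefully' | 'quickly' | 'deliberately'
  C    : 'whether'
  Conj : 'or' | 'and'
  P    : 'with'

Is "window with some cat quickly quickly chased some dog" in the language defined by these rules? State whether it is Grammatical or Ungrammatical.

Ungrammatical

For S → NP VP, no prefix of the string parses as an NP. The alternative S rule S → S Conj S likewise has no satisfying split.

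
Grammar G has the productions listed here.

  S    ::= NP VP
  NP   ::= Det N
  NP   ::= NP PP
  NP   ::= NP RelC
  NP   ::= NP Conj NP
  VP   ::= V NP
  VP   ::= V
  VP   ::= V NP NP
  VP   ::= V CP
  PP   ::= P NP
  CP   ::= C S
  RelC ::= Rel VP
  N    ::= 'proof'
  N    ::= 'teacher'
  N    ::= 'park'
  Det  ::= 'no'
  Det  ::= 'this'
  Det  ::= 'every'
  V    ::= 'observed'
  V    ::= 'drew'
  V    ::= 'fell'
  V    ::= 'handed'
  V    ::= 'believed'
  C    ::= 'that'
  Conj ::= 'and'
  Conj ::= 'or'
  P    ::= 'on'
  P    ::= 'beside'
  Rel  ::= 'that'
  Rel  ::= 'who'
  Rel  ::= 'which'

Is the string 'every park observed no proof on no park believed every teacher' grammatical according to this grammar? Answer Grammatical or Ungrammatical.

Ungrammatical

For S → NP VP, the only prefix that parses as NP is 'every park', but the remainder 'observed no proof on no park believed every teacher' is not a VP under these rules.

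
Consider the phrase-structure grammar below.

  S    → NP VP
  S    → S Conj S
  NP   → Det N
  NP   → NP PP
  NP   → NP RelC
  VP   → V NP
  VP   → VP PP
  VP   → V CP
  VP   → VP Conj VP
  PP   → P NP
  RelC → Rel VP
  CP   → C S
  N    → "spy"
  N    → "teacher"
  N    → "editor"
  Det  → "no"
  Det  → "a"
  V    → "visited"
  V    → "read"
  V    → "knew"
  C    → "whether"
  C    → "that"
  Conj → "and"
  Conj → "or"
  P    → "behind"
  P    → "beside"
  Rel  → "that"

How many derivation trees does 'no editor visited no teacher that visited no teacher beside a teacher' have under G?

4

Two of the 4 distinct bracketings:
[S [NP [Det no] [N editor]] [VP [V visited] [NP [NP [NP [Det no] [N teacher]] [RelC [Rel that] [VP [V visited] [NP [Det no] [N teacher]]]]] [PP [P beside] [NP [Det a] [N teacher]]]]]]
[S [NP [Det no] [N editor]] [VP [V visited] [NP [NP [Det no] [N teacher]] [RelC [Rel that] [VP [V visited] [NP [NP [Det no] [N teacher]] [PP [P beside] [NP [Det a] [N teacher]]]]]]]]]
The trees differ in how a recursive rule is bracketed over the same span.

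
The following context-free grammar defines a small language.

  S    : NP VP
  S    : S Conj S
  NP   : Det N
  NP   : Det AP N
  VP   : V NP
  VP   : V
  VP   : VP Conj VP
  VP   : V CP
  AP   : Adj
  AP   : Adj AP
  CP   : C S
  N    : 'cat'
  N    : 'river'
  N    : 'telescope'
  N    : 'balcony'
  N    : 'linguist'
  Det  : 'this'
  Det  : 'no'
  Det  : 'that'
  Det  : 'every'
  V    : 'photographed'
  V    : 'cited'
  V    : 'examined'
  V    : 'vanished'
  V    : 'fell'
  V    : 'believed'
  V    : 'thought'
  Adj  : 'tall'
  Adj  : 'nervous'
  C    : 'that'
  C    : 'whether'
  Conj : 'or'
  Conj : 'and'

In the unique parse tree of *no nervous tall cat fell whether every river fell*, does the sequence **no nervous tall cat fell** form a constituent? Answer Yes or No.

[S [NP [Det no] [AP [Adj nervous] [AP [Adj tall]]] [N cat]] [VP [V fell] [CP [C whether] [S [NP [Det every] [N river]] [VP [V fell]]]]]]
The smallest constituent containing 'no nervous tall cat fell' is the S spanning 'no nervous tall cat fell whether every river fell'; no single node in the tree dominates exactly the given words.

No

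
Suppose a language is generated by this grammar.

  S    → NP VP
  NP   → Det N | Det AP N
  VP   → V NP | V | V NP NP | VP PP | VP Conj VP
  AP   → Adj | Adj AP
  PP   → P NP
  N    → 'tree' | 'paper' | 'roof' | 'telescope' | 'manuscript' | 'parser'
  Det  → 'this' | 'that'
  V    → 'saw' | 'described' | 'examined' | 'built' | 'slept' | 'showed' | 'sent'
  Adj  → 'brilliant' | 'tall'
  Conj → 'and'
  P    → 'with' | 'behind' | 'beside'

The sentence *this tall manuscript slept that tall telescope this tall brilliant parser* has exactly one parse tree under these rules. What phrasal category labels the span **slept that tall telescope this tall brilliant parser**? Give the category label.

VP

S
  NP
    Det: this
    AP
      Adj: tall
    N: manuscript
  VP
    V: slept
    NP
      Det: that
      AP
        Adj: tall
      N: telescope
    NP
      Det: this
      AP
        Adj: tall
        AP
          Adj: brilliant
      N: parser
The span 'slept that tall telescope this tall brilliant parser' is the VP node built by VP → V NP NP.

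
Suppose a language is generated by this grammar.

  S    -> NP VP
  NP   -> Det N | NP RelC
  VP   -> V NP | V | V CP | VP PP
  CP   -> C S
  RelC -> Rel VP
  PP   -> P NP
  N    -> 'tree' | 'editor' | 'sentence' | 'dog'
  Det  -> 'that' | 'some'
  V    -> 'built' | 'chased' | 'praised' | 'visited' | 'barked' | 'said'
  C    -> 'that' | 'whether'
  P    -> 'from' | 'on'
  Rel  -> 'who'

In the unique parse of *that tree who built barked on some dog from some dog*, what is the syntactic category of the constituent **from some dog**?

PP

[S [NP [NP [Det that] [N tree]] [RelC [Rel who] [VP [V built]]]] [VP [VP [VP [V barked]] [PP [P on] [NP [Det some] [N dog]]]] [PP [P from] [NP [Det some] [N dog]]]]]
The span 'from some dog' is the PP node built by PP → P NP.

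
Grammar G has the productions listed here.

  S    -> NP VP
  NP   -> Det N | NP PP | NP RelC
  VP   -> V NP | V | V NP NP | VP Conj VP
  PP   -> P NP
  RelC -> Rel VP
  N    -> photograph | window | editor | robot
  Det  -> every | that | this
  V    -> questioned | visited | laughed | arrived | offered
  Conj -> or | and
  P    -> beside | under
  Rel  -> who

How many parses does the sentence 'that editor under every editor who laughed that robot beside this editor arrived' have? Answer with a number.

Two of the 5 distinct bracketings:
[S [NP [NP [Det that] [N editor]] [PP [P under] [NP [NP [NP [Det every] [N editor]] [RelC [Rel who] [VP [V laughed] [NP [Det that] [N robot]]]]] [PP [P beside] [NP [Det this] [N editor]]]]]] [VP [V arrived]]]
[S [NP [NP [Det that] [N editor]] [PP [P under] [NP [NP [Det every] [N editor]] [RelC [Rel who] [VP [V laughed] [NP [NP [Det that] [N robot]] [PP [P beside] [NP [Det this] [N editor]]]]]]]]] [VP [V arrived]]]
The trees differ in how a recursive rule is bracketed over the same span.

5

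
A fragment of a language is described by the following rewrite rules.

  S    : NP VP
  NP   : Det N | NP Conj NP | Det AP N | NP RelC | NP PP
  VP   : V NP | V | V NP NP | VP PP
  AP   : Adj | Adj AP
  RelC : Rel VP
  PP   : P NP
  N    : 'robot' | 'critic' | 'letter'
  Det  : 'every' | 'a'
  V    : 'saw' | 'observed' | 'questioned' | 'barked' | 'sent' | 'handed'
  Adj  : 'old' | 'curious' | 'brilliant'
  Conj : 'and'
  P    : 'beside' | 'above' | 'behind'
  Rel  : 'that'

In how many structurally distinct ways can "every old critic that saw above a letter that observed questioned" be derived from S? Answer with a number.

Two of the 4 distinct bracketings:
[S [NP [NP [Det every] [AP [Adj old]] [N critic]] [RelC [Rel that] [VP [VP [V saw]] [PP [P above] [NP [NP [Det a] [N letter]] [RelC [Rel that] [VP [V observed]]]]]]]] [VP [V questioned]]]
[S [NP [NP [NP [Det every] [AP [Adj old]] [N critic]] [RelC [Rel that] [VP [VP [V saw]] [PP [P above] [NP [Det a] [N letter]]]]]] [RelC [Rel that] [VP [V observed]]]] [VP [V questioned]]]
The trees differ in how a recursive rule is bracketed over the same span.

4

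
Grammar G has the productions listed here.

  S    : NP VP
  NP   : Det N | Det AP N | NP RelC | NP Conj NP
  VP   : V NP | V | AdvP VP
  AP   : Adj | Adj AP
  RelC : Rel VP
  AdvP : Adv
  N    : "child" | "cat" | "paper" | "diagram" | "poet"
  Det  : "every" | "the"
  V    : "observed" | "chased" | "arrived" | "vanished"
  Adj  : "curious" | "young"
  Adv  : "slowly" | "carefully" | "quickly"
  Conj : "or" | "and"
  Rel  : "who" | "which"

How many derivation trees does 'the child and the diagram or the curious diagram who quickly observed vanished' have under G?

Two of the 5 distinct bracketings:
[S [NP [NP [NP [Det the] [N child]] [Conj and] [NP [NP [Det the] [N diagram]] [Conj or] [NP [Det the] [AP [Adj curious]] [N diagram]]]] [RelC [Rel who] [VP [AdvP [Adv quickly]] [VP [V observed]]]]] [VP [V vanished]]]
[S [NP [NP [NP [NP [Det the] [N child]] [Conj and] [NP [Det the] [N diagram]]] [Conj or] [NP [Det the] [AP [Adj curious]] [N diagram]]] [RelC [Rel who] [VP [AdvP [Adv quickly]] [VP [V observed]]]]] [VP [V vanished]]]
The trees differ in how a recursive rule is bracketed over the same span.

5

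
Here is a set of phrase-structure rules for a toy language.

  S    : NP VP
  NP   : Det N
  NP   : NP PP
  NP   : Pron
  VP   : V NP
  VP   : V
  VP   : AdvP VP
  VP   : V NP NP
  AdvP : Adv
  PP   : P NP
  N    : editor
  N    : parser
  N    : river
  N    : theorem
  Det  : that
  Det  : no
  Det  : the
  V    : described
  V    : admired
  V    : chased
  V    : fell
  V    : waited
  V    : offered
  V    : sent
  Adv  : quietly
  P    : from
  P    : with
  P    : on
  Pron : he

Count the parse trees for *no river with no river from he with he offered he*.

Two of the 5 distinct bracketings:
[S [NP [NP [Det no] [N river]] [PP [P with] [NP [NP [Det no] [N river]] [PP [P from] [NP [NP [Pron he]] [PP [P with] [NP [Pron he]]]]]]]] [VP [V offered] [NP [Pron he]]]]
[S [NP [NP [Det no] [N river]] [PP [P with] [NP [NP [NP [Det no] [N river]] [PP [P from] [NP [Pron he]]]] [PP [P with] [NP [Pron he]]]]]] [VP [V offered] [NP [Pron he]]]]
The trees differ in how a recursive rule is bracketed over the same span.

5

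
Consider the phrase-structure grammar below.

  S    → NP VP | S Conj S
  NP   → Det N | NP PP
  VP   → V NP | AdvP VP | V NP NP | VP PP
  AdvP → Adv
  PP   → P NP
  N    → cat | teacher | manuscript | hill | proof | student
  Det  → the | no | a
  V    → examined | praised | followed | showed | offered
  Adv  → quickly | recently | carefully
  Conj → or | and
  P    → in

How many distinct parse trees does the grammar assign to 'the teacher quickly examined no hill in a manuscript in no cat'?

9

Two of the 9 distinct bracketings:
[S [NP [Det the] [N teacher]] [VP [AdvP [Adv quickly]] [VP [V examined] [NP [NP [Det no] [N hill]] [PP [P in] [NP [NP [Det a] [N manuscript]] [PP [P in] [NP [Det no] [N cat]]]]]]]]]
[S [NP [Det the] [N teacher]] [VP [AdvP [Adv quickly]] [VP [V examined] [NP [NP [NP [Det no] [N hill]] [PP [P in] [NP [Det a] [N manuscript]]]] [PP [P in] [NP [Det no] [N cat]]]]]]]
The trees differ in how a recursive rule is bracketed over the same span.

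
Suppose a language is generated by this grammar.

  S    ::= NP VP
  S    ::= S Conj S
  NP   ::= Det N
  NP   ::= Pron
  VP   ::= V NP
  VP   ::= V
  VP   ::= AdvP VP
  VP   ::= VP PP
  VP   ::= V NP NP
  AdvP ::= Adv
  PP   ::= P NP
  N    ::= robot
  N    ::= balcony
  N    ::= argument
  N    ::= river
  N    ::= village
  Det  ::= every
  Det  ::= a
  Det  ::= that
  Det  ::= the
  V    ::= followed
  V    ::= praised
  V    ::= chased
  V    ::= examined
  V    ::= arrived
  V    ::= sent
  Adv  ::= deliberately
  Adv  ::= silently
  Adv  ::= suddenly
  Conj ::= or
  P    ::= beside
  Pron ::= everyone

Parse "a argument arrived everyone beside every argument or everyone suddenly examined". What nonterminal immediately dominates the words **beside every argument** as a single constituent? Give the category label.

S
  S
    NP
      Det: a
      N: argument
    VP
      VP
        V: arrived
        NP
          Pron: everyone
      PP
        P: beside
        NP
          Det: every
          N: argument
  Conj: or
  S
    NP
      Pron: everyone
    VP
      AdvP
        Adv: suddenly
      VP
        V: examined
The span 'beside every argument' is the PP node built by PP → P NP.

PP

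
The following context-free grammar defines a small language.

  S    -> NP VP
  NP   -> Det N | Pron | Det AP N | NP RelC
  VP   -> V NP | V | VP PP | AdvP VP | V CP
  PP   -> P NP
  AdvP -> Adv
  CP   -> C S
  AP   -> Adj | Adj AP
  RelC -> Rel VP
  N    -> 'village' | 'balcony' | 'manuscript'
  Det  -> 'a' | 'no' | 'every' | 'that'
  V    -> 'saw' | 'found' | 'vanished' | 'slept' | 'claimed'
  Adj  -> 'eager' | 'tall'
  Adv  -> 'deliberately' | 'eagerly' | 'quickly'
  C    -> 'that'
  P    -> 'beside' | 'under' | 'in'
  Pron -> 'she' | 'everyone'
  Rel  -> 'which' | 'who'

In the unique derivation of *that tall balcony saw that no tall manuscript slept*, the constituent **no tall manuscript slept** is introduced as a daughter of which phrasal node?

CP

S
  NP
    Det: that
    AP
      Adj: tall
    N: balcony
  VP
    V: saw
    CP
      C: that
      S
        NP
          Det: no
          AP
            Adj: tall
          N: manuscript
        VP
          V: slept
The span 'no tall manuscript slept' is the S node built by S → NP VP.
Its mother is the CP built by CP → C S.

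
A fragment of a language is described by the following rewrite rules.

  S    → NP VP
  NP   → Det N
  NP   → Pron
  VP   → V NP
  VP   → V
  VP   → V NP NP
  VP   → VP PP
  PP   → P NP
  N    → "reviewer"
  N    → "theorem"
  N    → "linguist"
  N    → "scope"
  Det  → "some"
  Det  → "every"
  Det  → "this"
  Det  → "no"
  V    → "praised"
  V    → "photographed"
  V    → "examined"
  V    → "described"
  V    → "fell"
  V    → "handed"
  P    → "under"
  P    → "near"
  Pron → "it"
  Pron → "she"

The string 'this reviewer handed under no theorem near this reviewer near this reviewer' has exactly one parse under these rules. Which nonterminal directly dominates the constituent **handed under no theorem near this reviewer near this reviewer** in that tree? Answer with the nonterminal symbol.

S

[S [NP [Det this] [N reviewer]] [VP [VP [VP [VP [V handed]] [PP [P under] [NP [Det no] [N theorem]]]] [PP [P near] [NP [Det this] [N reviewer]]]] [PP [P near] [NP [Det this] [N reviewer]]]]]
The span 'handed under no theorem near this reviewer near this reviewer' is the VP node built by VP → VP PP.
Its mother is the S built by S → NP VP.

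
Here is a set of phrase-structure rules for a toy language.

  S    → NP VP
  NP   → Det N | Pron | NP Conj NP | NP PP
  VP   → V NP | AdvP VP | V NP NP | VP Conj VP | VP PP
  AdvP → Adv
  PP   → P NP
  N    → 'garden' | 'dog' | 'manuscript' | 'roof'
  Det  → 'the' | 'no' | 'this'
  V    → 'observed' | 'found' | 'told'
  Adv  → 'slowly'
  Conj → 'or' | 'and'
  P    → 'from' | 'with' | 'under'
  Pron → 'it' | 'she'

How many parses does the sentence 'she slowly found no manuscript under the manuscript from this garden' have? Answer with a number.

Two of the 9 distinct bracketings:
[S [NP [Pron she]] [VP [AdvP [Adv slowly]] [VP [V found] [NP [NP [Det no] [N manuscript]] [PP [P under] [NP [NP [Det the] [N manuscript]] [PP [P from] [NP [Det this] [N garden]]]]]]]]]
[S [NP [Pron she]] [VP [AdvP [Adv slowly]] [VP [V found] [NP [NP [NP [Det no] [N manuscript]] [PP [P under] [NP [Det the] [N manuscript]]]] [PP [P from] [NP [Det this] [N garden]]]]]]]
The trees differ in how a recursive rule is bracketed over the same span.

9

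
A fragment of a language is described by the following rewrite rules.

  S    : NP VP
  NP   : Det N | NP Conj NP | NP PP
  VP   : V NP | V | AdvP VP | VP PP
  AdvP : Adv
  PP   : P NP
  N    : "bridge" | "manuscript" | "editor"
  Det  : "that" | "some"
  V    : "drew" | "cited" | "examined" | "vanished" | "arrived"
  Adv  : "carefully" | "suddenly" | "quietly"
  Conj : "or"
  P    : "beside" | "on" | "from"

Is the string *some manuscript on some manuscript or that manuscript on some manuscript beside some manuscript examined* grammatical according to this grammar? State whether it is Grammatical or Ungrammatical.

Grammatical

[S [NP [NP [NP [Det some] [N manuscript]] [PP [P on] [NP [Det some] [N manuscript]]]] [Conj or] [NP [NP [Det that] [N manuscript]] [PP [P on] [NP [NP [Det some] [N manuscript]] [PP [P beside] [NP [Det some] [N manuscript]]]]]]] [VP [V examined]]]
Every word is introduced by a lexical rule and the phrasal rules combine the resulting categories into a single S.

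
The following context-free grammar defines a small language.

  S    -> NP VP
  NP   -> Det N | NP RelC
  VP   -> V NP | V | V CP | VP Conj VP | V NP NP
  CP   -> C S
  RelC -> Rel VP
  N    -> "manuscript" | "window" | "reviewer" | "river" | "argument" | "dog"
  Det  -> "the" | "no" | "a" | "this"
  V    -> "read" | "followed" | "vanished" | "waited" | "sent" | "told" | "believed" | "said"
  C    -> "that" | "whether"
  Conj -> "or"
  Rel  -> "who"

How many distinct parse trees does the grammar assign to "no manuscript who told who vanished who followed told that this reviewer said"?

[S [NP [NP [NP [NP [Det no] [N manuscript]] [RelC [Rel who] [VP [V told]]]] [RelC [Rel who] [VP [V vanished]]]] [RelC [Rel who] [VP [V followed]]]] [VP [V told] [CP [C that] [S [NP [Det this] [N reviewer]] [VP [V said]]]]]]
No rule offers an alternative attachment or grouping for any span, so this is the only derivation.

1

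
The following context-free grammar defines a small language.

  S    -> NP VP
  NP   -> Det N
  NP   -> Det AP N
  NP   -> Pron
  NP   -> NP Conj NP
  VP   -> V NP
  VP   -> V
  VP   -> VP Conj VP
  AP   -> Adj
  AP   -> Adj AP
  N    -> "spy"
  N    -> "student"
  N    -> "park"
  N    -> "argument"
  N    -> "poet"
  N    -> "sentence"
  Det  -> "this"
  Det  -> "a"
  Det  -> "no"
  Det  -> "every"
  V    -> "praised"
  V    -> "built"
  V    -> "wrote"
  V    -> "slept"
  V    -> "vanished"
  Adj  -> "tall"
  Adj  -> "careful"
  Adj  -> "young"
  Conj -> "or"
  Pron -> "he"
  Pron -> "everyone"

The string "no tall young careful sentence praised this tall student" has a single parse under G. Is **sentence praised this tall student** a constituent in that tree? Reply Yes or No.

[S [NP [Det no] [AP [Adj tall] [AP [Adj young] [AP [Adj careful]]]] [N sentence]] [VP [V praised] [NP [Det this] [AP [Adj tall]] [N student]]]]
The smallest constituent containing 'sentence praised this tall student' is the S spanning 'no tall young careful sentence praised this tall student'; no single node in the tree dominates exactly the given words.

No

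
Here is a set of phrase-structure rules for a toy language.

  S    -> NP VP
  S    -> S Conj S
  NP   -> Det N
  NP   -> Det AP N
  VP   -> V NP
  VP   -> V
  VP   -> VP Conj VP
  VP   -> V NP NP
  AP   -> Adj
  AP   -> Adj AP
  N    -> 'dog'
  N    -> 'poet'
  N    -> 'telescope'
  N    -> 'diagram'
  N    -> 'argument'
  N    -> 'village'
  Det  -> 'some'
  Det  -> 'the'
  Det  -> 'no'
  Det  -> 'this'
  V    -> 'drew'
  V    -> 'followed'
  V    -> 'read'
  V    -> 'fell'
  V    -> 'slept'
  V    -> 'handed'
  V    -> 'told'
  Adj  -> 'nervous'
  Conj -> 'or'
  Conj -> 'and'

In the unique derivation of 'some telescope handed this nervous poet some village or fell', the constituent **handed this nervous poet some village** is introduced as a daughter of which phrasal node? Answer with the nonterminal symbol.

VP

[S [NP [Det some] [N telescope]] [VP [VP [V handed] [NP [Det this] [AP [Adj nervous]] [N poet]] [NP [Det some] [N village]]] [Conj or] [VP [V fell]]]]
The span 'handed this nervous poet some village' is the VP node built by VP → V NP NP.
Its mother is the VP built by VP → VP Conj VP.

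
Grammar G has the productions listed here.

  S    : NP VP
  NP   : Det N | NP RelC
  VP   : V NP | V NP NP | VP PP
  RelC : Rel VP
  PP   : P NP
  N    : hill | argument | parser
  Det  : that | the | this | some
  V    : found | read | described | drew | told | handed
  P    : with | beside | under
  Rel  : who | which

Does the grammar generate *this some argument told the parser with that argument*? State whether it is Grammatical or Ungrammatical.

Ungrammatical

A Det word can never sit immediately before a Det word in any string this grammar generates, so the substring 'this some' rules out a derivation.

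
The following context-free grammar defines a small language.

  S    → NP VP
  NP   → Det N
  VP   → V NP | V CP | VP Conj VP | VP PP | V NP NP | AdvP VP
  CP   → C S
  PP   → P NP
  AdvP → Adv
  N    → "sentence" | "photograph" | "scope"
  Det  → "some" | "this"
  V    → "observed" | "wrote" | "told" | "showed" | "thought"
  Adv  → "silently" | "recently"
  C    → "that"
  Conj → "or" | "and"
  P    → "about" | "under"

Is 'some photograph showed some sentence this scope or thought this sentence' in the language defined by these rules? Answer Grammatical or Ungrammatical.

Grammatical

[S [NP [Det some] [N photograph]] [VP [VP [V showed] [NP [Det some] [N sentence]] [NP [Det this] [N scope]]] [Conj or] [VP [V thought] [NP [Det this] [N sentence]]]]]
Every word is introduced by a lexical rule and the phrasal rules combine the resulting categories into a single S.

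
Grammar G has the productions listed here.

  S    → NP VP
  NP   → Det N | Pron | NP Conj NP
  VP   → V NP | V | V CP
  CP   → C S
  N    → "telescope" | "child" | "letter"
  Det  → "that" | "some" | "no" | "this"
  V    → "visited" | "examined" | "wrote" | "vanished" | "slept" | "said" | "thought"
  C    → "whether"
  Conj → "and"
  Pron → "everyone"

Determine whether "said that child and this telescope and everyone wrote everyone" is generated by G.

Ungrammatical

For S → NP VP, no prefix of the string parses as an NP.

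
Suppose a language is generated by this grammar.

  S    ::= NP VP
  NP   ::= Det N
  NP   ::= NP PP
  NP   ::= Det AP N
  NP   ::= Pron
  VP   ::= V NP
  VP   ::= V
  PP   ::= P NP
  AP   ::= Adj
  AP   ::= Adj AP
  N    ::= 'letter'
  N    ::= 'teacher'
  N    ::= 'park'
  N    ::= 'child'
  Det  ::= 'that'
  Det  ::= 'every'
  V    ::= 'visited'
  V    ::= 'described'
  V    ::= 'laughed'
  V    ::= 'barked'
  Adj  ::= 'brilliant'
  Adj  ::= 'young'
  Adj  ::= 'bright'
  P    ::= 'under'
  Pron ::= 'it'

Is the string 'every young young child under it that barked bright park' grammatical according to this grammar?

A Pron word can never sit immediately before a Det word in any string this grammar generates, so the substring 'it that' rules out a derivation.

Ungrammatical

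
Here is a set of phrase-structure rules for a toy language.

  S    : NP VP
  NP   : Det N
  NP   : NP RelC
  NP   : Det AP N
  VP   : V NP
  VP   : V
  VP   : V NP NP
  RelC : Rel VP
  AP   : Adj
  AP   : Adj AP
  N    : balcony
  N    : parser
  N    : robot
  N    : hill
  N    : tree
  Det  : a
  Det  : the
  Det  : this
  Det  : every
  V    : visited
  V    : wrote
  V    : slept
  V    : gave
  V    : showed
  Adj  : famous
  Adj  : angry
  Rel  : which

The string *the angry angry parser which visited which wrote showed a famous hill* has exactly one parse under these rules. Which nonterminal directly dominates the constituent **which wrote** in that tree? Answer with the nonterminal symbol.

S
  NP
    NP
      NP
        Det: the
        AP
          Adj: angry
          AP
            Adj: angry
        N: parser
      RelC
        Rel: which
        VP
          V: visited
    RelC
      Rel: which
      VP
        V: wrote
  VP
    V: showed
    NP
      Det: a
      AP
        Adj: famous
      N: hill
The span 'which wrote' is the RelC node built by RelC → Rel VP.
Its mother is the NP built by NP → NP RelC.

NP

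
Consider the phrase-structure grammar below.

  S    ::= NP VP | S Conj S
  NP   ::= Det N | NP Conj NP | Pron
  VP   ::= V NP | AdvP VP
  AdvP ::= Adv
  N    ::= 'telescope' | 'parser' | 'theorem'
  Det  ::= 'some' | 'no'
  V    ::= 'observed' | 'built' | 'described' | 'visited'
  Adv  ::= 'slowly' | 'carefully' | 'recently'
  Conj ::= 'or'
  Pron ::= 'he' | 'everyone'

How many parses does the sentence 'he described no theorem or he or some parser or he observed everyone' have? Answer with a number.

Two of the 5 distinct bracketings:
[S [S [NP [Pron he]] [VP [V described] [NP [Det no] [N theorem]]]] [Conj or] [S [NP [NP [Pron he]] [Conj or] [NP [NP [Det some] [N parser]] [Conj or] [NP [Pron he]]]] [VP [V observed] [NP [Pron everyone]]]]]
[S [S [NP [Pron he]] [VP [V described] [NP [Det no] [N theorem]]]] [Conj or] [S [NP [NP [NP [Pron he]] [Conj or] [NP [Det some] [N parser]]] [Conj or] [NP [Pron he]]] [VP [V observed] [NP [Pron everyone]]]]]
The trees differ in how a recursive rule is bracketed over the same span.

5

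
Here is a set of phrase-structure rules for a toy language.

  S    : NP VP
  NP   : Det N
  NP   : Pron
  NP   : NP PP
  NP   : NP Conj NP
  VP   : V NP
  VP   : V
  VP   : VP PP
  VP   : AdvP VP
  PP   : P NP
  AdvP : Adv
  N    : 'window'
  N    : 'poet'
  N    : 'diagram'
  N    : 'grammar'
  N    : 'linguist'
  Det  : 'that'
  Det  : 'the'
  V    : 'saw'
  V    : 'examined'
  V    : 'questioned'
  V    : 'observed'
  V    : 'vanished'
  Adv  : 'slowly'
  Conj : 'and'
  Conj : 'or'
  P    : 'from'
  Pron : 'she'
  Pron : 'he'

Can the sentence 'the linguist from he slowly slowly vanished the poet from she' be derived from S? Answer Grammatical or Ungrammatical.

Grammatical

S
  NP
    NP
      Det: the
      N: linguist
    PP
      P: from
      NP
        Pron: he
  VP
    VP
      AdvP
        Adv: slowly
      VP
        AdvP
          Adv: slowly
        VP
          V: vanished
          NP
            Det: the
            N: poet
    PP
      P: from
      NP
        Pron: she
The bracketing above is licensed at every node by one of the given productions, with S at the root.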